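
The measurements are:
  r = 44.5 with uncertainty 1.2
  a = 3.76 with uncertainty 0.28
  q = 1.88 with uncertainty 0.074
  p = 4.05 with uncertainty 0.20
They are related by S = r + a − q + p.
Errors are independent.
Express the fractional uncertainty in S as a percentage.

2.48%

S is a linear combination, so absolute uncertainties add in quadrature:
  (δr)² = 1.44;  (δa)² = 0.0784;  (δq)² = 0.00548;  (δp)² = 0.0400
δS = √(1.56) = 1.25
S = 50.4, so δS/S = 1.25/50.4 = 0.0248.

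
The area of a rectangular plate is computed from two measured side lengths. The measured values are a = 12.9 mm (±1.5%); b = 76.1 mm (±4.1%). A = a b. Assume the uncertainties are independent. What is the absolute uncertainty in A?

Relative error in a monomial: (δA/A)² = Σ (nᵢ · δxᵢ/xᵢ)².
  (1·δa/a)² = (1×0.0150)² = 0.000225;  (1·δb/b)² = (1×0.0410)² = 0.00168
δA/A = √(0.00191) = 0.0437
A = 982 mm^2, so δA = 0.0437 × 982 = 42.9 mm^2.

42.9 mm^2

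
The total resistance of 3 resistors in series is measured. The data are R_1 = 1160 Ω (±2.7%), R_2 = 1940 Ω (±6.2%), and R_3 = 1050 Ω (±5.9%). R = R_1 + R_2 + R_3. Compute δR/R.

R is a linear combination, so absolute uncertainties add in quadrature:
  (δR_1)² = 981;  (δR_2)² = 14500;  (δR_3)² = 3840
δR = √(19300) = 139 Ω
R = 4150 Ω, so δR/R = 139/4150 = 0.0335.

0.0335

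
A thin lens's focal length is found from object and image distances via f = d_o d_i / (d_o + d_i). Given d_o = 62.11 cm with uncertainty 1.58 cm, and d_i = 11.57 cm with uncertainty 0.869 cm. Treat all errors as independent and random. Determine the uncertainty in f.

∂f/∂d_o = (d_i/(d_o+d_i))² = 0.0247;  ∂f/∂d_i = (d_o/(d_o+d_i))² = 0.711
δf = √((∂f/∂d_o · δd_o)² + (∂f/∂d_i · δd_i)²) = √(0.00152 + 0.381) = 0.619 cm

0.619 cm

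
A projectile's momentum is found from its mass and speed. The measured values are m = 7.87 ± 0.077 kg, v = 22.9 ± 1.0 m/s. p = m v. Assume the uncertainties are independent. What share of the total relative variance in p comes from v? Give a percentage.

95.2%

(δp/p)² = (1·δm/m)² + (1·δv/v)²
  m term: (1×0.00978)² = 9.57e-05
  v term: (1×0.0437)² = 0.00191
Total = 0.00200. Share from v = 0.00191/0.00200 = 0.952.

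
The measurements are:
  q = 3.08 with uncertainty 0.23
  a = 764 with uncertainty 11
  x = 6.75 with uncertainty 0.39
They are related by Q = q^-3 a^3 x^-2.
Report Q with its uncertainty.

Q is a product of powers, so relative uncertainties combine in quadrature:
  (-3·δq/q)² = (-3×0.0747)² = 0.0502;  (3·δa/a)² = (3×0.0144)² = 0.00187;  (-2·δx/x)² = (-2×0.0578)² = 0.0134
δQ/Q = √(0.0654) = 0.256
Q = 3.35e+05, so δQ = 0.256 × 3.35e+05 = 85700.

(3.35 ± 0.857) × 10^5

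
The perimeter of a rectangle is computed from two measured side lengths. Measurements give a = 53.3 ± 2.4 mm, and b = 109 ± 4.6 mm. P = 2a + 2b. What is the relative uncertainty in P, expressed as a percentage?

3.20%

For a sum/difference, combine absolute errors in quadrature:
  (2·δa)² = 23.0;  (2·δb)² = 84.6
δP = √(108) = 10.4 mm
P = 325 mm, so δP/P = 10.4/325 = 0.0320.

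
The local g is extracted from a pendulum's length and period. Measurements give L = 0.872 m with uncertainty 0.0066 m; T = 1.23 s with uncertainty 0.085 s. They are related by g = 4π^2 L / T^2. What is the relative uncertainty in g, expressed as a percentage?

Products/powers → add relative errors in quadrature, weighted by exponent:
  (1·δL/L)² = (1×0.00757)² = 5.73e-05;  (-2·δT/T)² = (-2×0.0691)² = 0.0191
δg/g = √(0.0192) = 0.138

13.8%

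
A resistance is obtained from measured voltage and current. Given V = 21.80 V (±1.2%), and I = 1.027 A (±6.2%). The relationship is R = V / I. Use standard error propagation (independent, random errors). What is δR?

1.34 Ω

Relative error in a monomial: (δR/R)² = Σ (nᵢ · δxᵢ/xᵢ)².
  (1·δV/V)² = (1×0.0120)² = 0.000144;  (-1·δI/I)² = (-1×0.0620)² = 0.00384
δR/R = √(0.00399) = 0.0632
R = 21.23 Ω, so δR = 0.0632 × 21.23 = 1.34 Ω.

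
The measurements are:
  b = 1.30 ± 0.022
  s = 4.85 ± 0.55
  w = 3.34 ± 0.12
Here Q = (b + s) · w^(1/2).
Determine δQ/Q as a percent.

9.13%

Let u = b + s = 6.15. δu = √(δb² + δs²) = √(0.000484 + 0.303) = 0.550, so δu/u = 0.0895.
Q is then a monomial in u, w:
δQ/Q = √((δu/u)² + (½·δw/w)²) = √(0.00801 + 0.000323) = 0.0913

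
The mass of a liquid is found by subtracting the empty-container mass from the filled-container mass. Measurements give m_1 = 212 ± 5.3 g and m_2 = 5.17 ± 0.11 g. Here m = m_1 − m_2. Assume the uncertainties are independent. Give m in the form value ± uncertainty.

207 ± 5.30 g

Sums and differences: (δm)² = Σ (cᵢ δxᵢ)².
  (δm_1)² = 28.1;  (δm_2)² = 0.0121
δm = √(28.1) = 5.30 g
m = 207 g.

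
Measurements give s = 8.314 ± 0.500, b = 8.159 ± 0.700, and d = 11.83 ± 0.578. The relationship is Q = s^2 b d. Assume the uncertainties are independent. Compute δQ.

1040

Each factor contributes (exponent × relative error)² to (δQ/Q)²:
  (2·δs/s)² = (2×0.0601)² = 0.0145;  (1·δb/b)² = (1×0.0858)² = 0.00736;  (1·δd/d)² = (1×0.0489)² = 0.00239
δQ/Q = √(0.0242) = 0.156
Q = 6672, so δQ = 0.156 × 6672 = 1040.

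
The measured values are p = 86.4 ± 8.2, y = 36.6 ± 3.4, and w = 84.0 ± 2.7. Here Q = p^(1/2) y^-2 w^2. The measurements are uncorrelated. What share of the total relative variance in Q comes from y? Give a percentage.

84.4%

(δQ/Q)² = (½·δp/p)² + (-2·δy/y)² + (2·δw/w)²
  p term: (0.5×0.0949)² = 0.00225
  y term: (-2×0.0929)² = 0.0345
  w term: (2×0.0321)² = 0.00413
Total = 0.0409. Share from y = 0.0345/0.0409 = 0.844.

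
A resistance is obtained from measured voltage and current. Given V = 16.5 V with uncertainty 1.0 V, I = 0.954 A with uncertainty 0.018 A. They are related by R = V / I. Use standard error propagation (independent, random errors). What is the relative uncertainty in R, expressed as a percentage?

Relative error in a monomial: (δR/R)² = Σ (nᵢ · δxᵢ/xᵢ)².
  (1·δV/V)² = (1×0.0606)² = 0.00367;  (-1·δI/I)² = (-1×0.0189)² = 0.000356
δR/R = √(0.00403) = 0.0635

6.35%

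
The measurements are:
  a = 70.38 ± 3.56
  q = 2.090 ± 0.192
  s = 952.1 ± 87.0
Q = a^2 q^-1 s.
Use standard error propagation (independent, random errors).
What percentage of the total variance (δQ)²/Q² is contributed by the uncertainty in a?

37.9%

(δQ/Q)² = (2·δa/a)² + (-1·δq/q)² + (1·δs/s)²
  a term: (2×0.0506)² = 0.0102
  q term: (-1×0.0919)² = 0.00844
  s term: (1×0.0914)² = 0.00835
Total = 0.0270. Share from a = 0.0102/0.0270 = 0.379.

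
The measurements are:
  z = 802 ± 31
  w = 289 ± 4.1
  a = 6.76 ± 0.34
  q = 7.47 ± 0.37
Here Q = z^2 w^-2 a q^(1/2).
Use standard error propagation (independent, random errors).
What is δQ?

Each factor contributes (exponent × relative error)² to (δQ/Q)²:
  (2·δz/z)² = (2×0.0387)² = 0.00598;  (-2·δw/w)² = (-2×0.0142)² = 0.000805;  (1·δa/a)² = (1×0.0503)² = 0.00253;  (½·δq/q)² = (0.5×0.0495)² = 0.000613
δQ/Q = √(0.00992) = 0.0996
Q = 142, so δQ = 0.0996 × 142 = 14.2.

14.2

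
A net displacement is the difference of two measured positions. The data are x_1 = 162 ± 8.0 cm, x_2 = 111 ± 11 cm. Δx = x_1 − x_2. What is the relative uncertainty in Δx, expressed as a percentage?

26.7%

Δx is a linear combination, so absolute uncertainties add in quadrature:
  (δx_1)² = 64.0;  (δx_2)² = 121
δΔx = √(185) = 13.6 cm
Δx = 51.0 cm, so δΔx/Δx = 13.6/51.0 = 0.267.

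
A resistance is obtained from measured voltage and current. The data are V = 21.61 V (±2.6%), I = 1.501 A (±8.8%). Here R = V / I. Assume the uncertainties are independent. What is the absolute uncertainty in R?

1.32 Ω

For a monomial R ∝ V, I^-1, fractional errors add in quadrature:
  (1·δV/V)² = (1×0.0260)² = 0.000676;  (-1·δI/I)² = (-1×0.0880)² = 0.00774
δR/R = √(0.00842) = 0.0918
R = 14.40 Ω, so δR = 0.0918 × 14.40 = 1.32 Ω.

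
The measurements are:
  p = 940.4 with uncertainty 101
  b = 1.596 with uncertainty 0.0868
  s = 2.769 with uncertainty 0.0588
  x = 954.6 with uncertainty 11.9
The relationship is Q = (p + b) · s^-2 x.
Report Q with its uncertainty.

117300 ± 13600

Let u = p + b = 942.0. δu = √(δp² + δb²) = √(10200 + 0.00753) = 101, so δu/u = 0.107.
Q is then a monomial in u, s, x:
δQ/Q = √((δu/u)² + (-2·δs/s)² + (1·δx/x)²) = √(0.0115 + 0.00180 + 0.000155) = 0.116
Q = 117300, so δQ = 0.116 × 117300 = 13600.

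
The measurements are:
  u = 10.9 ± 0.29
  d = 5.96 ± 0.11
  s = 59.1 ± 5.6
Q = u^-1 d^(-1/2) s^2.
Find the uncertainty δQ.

Each factor contributes (exponent × relative error)² to (δQ/Q)²:
  (-1·δu/u)² = (-1×0.0266)² = 0.000708;  (−½·δd/d)² = (-0.5×0.0185)² = 8.52e-05;  (2·δs/s)² = (2×0.0948)² = 0.0359
δQ/Q = √(0.0367) = 0.192
Q = 131, so δQ = 0.192 × 131 = 25.1.

25.1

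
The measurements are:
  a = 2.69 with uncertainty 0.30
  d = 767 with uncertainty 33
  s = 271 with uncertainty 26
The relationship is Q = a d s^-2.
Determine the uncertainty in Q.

Relative error in a monomial: (δQ/Q)² = Σ (nᵢ · δxᵢ/xᵢ)².
  (1·δa/a)² = (1×0.112)² = 0.0124;  (1·δd/d)² = (1×0.0430)² = 0.00185;  (-2·δs/s)² = (-2×0.0959)² = 0.0368
δQ/Q = √(0.0511) = 0.226
Q = 0.0281, so δQ = 0.226 × 0.0281 = 0.00635.

0.00635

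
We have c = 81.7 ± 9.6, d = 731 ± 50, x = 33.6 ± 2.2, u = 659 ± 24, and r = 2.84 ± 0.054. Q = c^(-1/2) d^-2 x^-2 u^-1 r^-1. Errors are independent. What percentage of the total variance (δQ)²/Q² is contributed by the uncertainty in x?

41.8%

(δQ/Q)² = (−½·δc/c)² + (-2·δd/d)² + (-2·δx/x)² + (-1·δu/u)² + (-1·δr/r)²
  c term: (-0.5×0.118)² = 0.00345
  d term: (-2×0.0684)² = 0.0187
  x term: (-2×0.0655)² = 0.0171
  u term: (-1×0.0364)² = 0.00133
  r term: (-1×0.0190)² = 0.000362
Total = 0.0410. Share from x = 0.0171/0.0410 = 0.418.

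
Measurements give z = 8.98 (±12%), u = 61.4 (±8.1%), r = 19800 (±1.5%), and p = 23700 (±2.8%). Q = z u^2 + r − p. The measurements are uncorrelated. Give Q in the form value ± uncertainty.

Let w = z·u^2 = 33900. δw/w = √((1·δz/z)² + (2·δu/u)²) = √(0.0144 + 0.0262) = 0.202, so δw = 6830.
Q = w + r − p: δQ = √(δw² + δr² + δp²) = √(4.66e+07 + 88200 + 4.4e+05) = 6860
Q = 30000.

30000 ± 6860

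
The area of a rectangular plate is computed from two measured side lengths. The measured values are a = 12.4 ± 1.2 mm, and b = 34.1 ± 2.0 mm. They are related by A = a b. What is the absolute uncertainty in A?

Relative error in a monomial: (δA/A)² = Σ (nᵢ · δxᵢ/xᵢ)².
  (1·δa/a)² = (1×0.0968)² = 0.00937;  (1·δb/b)² = (1×0.0587)² = 0.00344
δA/A = √(0.0128) = 0.113
A = 423 mm^2, so δA = 0.113 × 423 = 47.8 mm^2.

47.8 mm^2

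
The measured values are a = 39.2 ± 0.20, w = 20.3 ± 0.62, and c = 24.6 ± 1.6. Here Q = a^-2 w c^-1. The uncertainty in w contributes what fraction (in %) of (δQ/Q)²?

17.7%

(δQ/Q)² = (-2·δa/a)² + (1·δw/w)² + (-1·δc/c)²
  a term: (-2×0.00510)² = 0.000104
  w term: (1×0.0305)² = 0.000933
  c term: (-1×0.0650)² = 0.00423
Total = 0.00527. Share from w = 0.000933/0.00527 = 0.177.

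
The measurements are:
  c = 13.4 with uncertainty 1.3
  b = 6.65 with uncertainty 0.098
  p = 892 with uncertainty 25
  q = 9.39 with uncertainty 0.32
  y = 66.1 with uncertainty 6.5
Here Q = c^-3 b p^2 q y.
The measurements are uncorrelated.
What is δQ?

Relative error in a monomial: (δQ/Q)² = Σ (nᵢ · δxᵢ/xᵢ)².
  (-3·δc/c)² = (-3×0.0970)² = 0.0847;  (1·δb/b)² = (1×0.0147)² = 0.000217;  (2·δp/p)² = (2×0.0280)² = 0.00314;  (1·δq/q)² = (1×0.0341)² = 0.00116;  (1·δy/y)² = (1×0.0983)² = 0.00967
δQ/Q = √(0.0989) = 0.314
Q = 1.36e+06, so δQ = 0.314 × 1.36e+06 = 4.29e+05.

4.29e+05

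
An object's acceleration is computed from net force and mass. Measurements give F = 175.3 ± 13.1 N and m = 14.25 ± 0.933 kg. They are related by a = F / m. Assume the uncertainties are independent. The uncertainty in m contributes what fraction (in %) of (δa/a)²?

43.4%

(δa/a)² = (1·δF/F)² + (-1·δm/m)²
  F term: (1×0.0747)² = 0.00558
  m term: (-1×0.0655)² = 0.00429
Total = 0.00987. Share from m = 0.00429/0.00987 = 0.434.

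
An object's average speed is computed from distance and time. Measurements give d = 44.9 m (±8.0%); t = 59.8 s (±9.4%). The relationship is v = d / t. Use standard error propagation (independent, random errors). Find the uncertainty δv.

0.0927 m/s

Products/powers → add relative errors in quadrature, weighted by exponent:
  (1·δd/d)² = (1×0.0800)² = 0.00640;  (-1·δt/t)² = (-1×0.0940)² = 0.00884
δv/v = √(0.0152) = 0.123
v = 0.751 m/s, so δv = 0.123 × 0.751 = 0.0927 m/s.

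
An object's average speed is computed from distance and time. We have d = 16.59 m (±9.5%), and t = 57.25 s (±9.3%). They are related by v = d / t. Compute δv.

Products/powers → add relative errors in quadrature, weighted by exponent:
  (1·δd/d)² = (1×0.0950)² = 0.00903;  (-1·δt/t)² = (-1×0.0930)² = 0.00865
δv/v = √(0.0177) = 0.133
v = 0.2898 m/s, so δv = 0.133 × 0.2898 = 0.0385 m/s.

0.0385 m/s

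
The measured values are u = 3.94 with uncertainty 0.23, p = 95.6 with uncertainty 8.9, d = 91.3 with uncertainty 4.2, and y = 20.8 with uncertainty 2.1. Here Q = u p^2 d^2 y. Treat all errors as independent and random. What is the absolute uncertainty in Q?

Q is a product of powers, so relative uncertainties combine in quadrature:
  (1·δu/u)² = (1×0.0584)² = 0.00341;  (2·δp/p)² = (2×0.0931)² = 0.0347;  (2·δd/d)² = (2×0.0460)² = 0.00846;  (1·δy/y)² = (1×0.101)² = 0.0102
δQ/Q = √(0.0567) = 0.238
Q = 6.24e+09, so δQ = 0.238 × 6.24e+09 = 1.49e+09.

1.49e+09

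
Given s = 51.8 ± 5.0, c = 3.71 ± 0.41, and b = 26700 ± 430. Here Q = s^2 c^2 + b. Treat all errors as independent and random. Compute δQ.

10800

Let p = s^2·c^2 = 36900. δp/p = √((2·δs/s)² + (2·δc/c)²) = √(0.0373 + 0.0489) = 0.293, so δp = 10800.
Q = p + b: δQ = √(δp² + δb²) = √(1.17e+08 + 1.85e+05) = 10800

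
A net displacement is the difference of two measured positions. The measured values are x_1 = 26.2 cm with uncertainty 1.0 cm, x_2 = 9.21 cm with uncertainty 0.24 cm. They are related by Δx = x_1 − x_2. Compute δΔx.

1.03 cm

Δx is a linear combination, so absolute uncertainties add in quadrature:
  (δx_1)² = 1.00;  (δx_2)² = 0.0576
δΔx = √(1.06) = 1.03 cm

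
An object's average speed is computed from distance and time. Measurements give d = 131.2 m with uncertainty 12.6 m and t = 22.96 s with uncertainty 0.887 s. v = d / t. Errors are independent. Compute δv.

For a monomial v ∝ d, t^-1, fractional errors add in quadrature:
  (1·δd/d)² = (1×0.0960)² = 0.00922;  (-1·δt/t)² = (-1×0.0386)² = 0.00149
δv/v = √(0.0107) = 0.104
v = 5.714 m/s, so δv = 0.104 × 5.714 = 0.592 m/s.

0.592 m/s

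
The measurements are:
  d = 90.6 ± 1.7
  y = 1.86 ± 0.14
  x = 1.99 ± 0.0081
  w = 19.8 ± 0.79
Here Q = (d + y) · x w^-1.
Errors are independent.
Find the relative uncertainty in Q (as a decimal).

0.0441

Let u = d + y = 92.5. δu = √(δd² + δy²) = √(2.89 + 0.0196) = 1.71, so δu/u = 0.0184.
Q is then a monomial in u, x, w:
δQ/Q = √((δu/u)² + (1·δx/x)² + (-1·δw/w)²) = √(0.000340 + 1.66e-05 + 0.00159) = 0.0441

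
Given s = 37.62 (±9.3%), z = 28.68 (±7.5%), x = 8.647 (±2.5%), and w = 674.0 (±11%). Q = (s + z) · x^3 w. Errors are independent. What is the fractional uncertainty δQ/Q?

0.147

Let u = s + z = 66.30. δu = √(δs² + δz²) = √(12.2 + 4.63) = 4.11, so δu/u = 0.0619.
Q is then a monomial in u, x, w:
δQ/Q = √((δu/u)² + (3·δx/x)² + (1·δw/w)²) = √(0.00384 + 0.00563 + 0.0121) = 0.147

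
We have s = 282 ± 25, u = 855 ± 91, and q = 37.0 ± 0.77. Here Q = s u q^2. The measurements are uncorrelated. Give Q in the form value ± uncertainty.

(3.30 ± 0.477) × 10^8

Products/powers → add relative errors in quadrature, weighted by exponent:
  (1·δs/s)² = (1×0.0887)² = 0.00786;  (1·δu/u)² = (1×0.106)² = 0.0113;  (2·δq/q)² = (2×0.0208)² = 0.00173
δQ/Q = √(0.0209) = 0.145
Q = 3.3e+08, so δQ = 0.145 × 3.3e+08 = 4.77e+07.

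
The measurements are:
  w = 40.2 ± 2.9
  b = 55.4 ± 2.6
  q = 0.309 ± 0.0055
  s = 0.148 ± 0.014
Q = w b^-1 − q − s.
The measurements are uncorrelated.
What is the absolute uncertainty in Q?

0.0642

Let p = w·b^-1 = 0.726. δp/p = √((1·δw/w)² + (-1·δb/b)²) = √(0.00520 + 0.00220) = 0.0861, so δp = 0.0624.
Q = p − q − s: δQ = √(δp² + δq² + δs²) = √(0.00390 + 3.02e-05 + 0.000196) = 0.0642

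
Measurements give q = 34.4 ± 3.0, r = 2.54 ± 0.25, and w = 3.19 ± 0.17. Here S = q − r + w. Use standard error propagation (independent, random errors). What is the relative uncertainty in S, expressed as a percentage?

8.60%

For a sum/difference, combine absolute errors in quadrature:
  (δq)² = 9.00;  (δr)² = 0.0625;  (δw)² = 0.0289
δS = √(9.09) = 3.02
S = 35.0, so δS/S = 3.02/35.0 = 0.0860.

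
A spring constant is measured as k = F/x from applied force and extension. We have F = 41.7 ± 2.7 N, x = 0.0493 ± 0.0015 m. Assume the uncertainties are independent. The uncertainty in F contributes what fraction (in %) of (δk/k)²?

(δk/k)² = (1·δF/F)² + (-1·δx/x)²
  F term: (1×0.0647)² = 0.00419
  x term: (-1×0.0304)² = 0.000926
Total = 0.00512. Share from F = 0.00419/0.00512 = 0.819.

81.9%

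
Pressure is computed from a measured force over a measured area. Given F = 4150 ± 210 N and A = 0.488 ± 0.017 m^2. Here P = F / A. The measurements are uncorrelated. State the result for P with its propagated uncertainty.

8500 ± 522 Pa

Products/powers → add relative errors in quadrature, weighted by exponent:
  (1·δF/F)² = (1×0.0506)² = 0.00256;  (-1·δA/A)² = (-1×0.0348)² = 0.00121
δP/P = √(0.00377) = 0.0614
P = 8500 Pa, so δP = 0.0614 × 8500 = 522 Pa.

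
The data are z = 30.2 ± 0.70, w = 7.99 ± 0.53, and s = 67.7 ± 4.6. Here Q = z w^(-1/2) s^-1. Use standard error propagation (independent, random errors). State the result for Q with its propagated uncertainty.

0.158 ± 0.0125

Relative error in a monomial: (δQ/Q)² = Σ (nᵢ · δxᵢ/xᵢ)².
  (1·δz/z)² = (1×0.0232)² = 0.000537;  (−½·δw/w)² = (-0.5×0.0663)² = 0.00110;  (-1·δs/s)² = (-1×0.0679)² = 0.00462
δQ/Q = √(0.00625) = 0.0791
Q = 0.158, so δQ = 0.0791 × 0.158 = 0.0125.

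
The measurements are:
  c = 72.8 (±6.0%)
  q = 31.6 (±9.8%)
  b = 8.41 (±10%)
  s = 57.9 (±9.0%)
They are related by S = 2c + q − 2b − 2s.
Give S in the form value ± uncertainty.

Absolute uncertainties add in quadrature for a linear combination:
  (2·δc)² = 76.3;  (δq)² = 9.59;  (2·δb)² = 2.83;  (2·δs)² = 109
δS = √(197) = 14.0
S = 44.6.

44.6 ± 14.0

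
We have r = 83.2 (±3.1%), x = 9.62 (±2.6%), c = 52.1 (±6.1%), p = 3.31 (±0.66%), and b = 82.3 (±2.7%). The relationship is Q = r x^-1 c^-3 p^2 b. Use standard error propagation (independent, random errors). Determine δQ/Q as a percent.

19.0%

Products/powers → add relative errors in quadrature, weighted by exponent:
  (1·δr/r)² = (1×0.0310)² = 0.000961;  (-1·δx/x)² = (-1×0.0260)² = 0.000676;  (-3·δc/c)² = (-3×0.0610)² = 0.0335;  (2·δp/p)² = (2×0.00660)² = 0.000174;  (1·δb/b)² = (1×0.0270)² = 0.000729
δQ/Q = √(0.0360) = 0.190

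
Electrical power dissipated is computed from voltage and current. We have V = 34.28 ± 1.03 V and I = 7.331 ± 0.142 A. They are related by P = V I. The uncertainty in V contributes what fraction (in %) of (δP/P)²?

70.6%

(δP/P)² = (1·δV/V)² + (1·δI/I)²
  V term: (1×0.0300)² = 0.000903
  I term: (1×0.0194)² = 0.000375
Total = 0.00128. Share from V = 0.000903/0.00128 = 0.706.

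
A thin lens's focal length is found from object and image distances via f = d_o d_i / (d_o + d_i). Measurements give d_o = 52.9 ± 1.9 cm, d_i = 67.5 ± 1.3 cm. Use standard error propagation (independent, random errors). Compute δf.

∂f/∂d_o = (d_i/(d_o+d_i))² = 0.314;  ∂f/∂d_i = (d_o/(d_o+d_i))² = 0.193
δf = √((∂f/∂d_o · δd_o)² + (∂f/∂d_i · δd_i)²) = √(0.357 + 0.0630) = 0.648 cm

0.648 cm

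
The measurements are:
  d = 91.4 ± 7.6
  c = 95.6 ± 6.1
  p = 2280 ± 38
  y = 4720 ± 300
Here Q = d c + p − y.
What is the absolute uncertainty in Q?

964

Let w = d·c = 8740. δw/w = √((1·δd/d)² + (1·δc/c)²) = √(0.00691 + 0.00407) = 0.105, so δw = 916.
Q = w + p − y: δQ = √(δw² + δp² + δy²) = √(8.39e+05 + 1440 + 90000) = 964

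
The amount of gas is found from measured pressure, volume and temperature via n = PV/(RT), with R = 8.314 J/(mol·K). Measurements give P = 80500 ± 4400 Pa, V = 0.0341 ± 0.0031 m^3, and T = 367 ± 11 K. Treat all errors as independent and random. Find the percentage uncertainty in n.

Each factor contributes (exponent × relative error)² to (δn/n)²:
  (1·δP/P)² = (1×0.0547)² = 0.00299;  (1·δV/V)² = (1×0.0909)² = 0.00826;  (-1·δT/T)² = (-1×0.0300)² = 0.000898
δn/n = √(0.0122) = 0.110

11.0%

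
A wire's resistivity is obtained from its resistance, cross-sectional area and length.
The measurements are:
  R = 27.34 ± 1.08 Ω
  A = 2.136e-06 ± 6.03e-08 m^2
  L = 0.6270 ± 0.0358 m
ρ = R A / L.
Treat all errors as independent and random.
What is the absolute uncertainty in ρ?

Since ρ is a product/quotient, work with relative uncertainties:
  (1·δR/R)² = (1×0.0395)² = 0.00156;  (1·δA/A)² = (1×0.0282)² = 0.000797;  (-1·δL/L)² = (-1×0.0571)² = 0.00326
δρ/ρ = √(0.00562) = 0.0750
ρ = 9.314e-05 Ω·m, so δρ = 0.0750 × 9.314e-05 = 6.98e-06 Ω·m.

6.98e-06 Ω·m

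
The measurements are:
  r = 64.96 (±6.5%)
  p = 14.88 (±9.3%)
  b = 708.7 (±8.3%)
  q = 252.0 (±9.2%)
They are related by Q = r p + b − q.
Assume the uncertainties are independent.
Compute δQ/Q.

Let w = r·p = 966.6. δw/w = √((1·δr/r)² + (1·δp/p)²) = √(0.00423 + 0.00865) = 0.113, so δw = 110.
Q = w + b − q: δQ = √(δw² + δb² + δq²) = √(12000 + 3460 + 537) = 127
Q = 1423, so δQ/Q = 127/1423 = 0.0889.

0.0889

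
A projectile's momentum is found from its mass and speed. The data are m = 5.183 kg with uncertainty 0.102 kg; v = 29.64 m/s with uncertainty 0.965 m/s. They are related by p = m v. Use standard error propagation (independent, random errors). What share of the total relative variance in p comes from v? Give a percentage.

(δp/p)² = (1·δm/m)² + (1·δv/v)²
  m term: (1×0.0197)² = 0.000387
  v term: (1×0.0326)² = 0.00106
Total = 0.00145. Share from v = 0.00106/0.00145 = 0.732.

73.2%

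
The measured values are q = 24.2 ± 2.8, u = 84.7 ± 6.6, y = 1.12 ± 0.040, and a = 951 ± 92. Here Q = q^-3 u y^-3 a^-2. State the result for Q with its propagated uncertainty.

(4.70 ± 1.97) × 10^-9

Q is a product of powers, so relative uncertainties combine in quadrature:
  (-3·δq/q)² = (-3×0.116)² = 0.120;  (1·δu/u)² = (1×0.0779)² = 0.00607;  (-3·δy/y)² = (-3×0.0357)² = 0.0115;  (-2·δa/a)² = (-2×0.0967)² = 0.0374
δQ/Q = √(0.175) = 0.419
Q = 4.7e-09, so δQ = 0.419 × 4.7e-09 = 1.97e-09.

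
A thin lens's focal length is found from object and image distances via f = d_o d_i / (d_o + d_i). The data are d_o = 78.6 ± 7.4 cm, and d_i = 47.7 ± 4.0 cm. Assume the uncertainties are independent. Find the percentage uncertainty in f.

∂f/∂d_o = (d_i/(d_o+d_i))² = 0.143;  ∂f/∂d_i = (d_o/(d_o+d_i))² = 0.387
δf = √((∂f/∂d_o · δd_o)² + (∂f/∂d_i · δd_i)²) = √(1.11 + 2.40) = 1.87 cm
f = 29.7 cm, so δf/f = 1.87/29.7 = 0.0631.

6.31%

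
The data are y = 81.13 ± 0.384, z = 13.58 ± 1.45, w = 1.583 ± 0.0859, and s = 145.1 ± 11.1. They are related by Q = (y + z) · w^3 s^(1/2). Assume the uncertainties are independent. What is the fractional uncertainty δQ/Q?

Let u = y + z = 94.71. δu = √(δy² + δz²) = √(0.147 + 2.10) = 1.50, so δu/u = 0.0158.
Q is then a monomial in u, w, s:
δQ/Q = √((δu/u)² + (3·δw/w)² + (½·δs/s)²) = √(0.000251 + 0.0265 + 0.00146) = 0.168

0.168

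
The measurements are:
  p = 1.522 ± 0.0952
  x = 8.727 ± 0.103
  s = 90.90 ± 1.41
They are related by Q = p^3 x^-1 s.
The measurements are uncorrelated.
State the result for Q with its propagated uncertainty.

36.72 ± 6.93

Since Q is a product/quotient, work with relative uncertainties:
  (3·δp/p)² = (3×0.0625)² = 0.0352;  (-1·δx/x)² = (-1×0.0118)² = 0.000139;  (1·δs/s)² = (1×0.0155)² = 0.000241
δQ/Q = √(0.0356) = 0.189
Q = 36.72, so δQ = 0.189 × 36.72 = 6.93.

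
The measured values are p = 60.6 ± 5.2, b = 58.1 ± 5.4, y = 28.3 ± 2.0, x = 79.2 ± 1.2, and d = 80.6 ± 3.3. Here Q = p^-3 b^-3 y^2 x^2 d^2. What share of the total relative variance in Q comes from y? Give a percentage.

(δQ/Q)² = (-3·δp/p)² + (-3·δb/b)² + (2·δy/y)² + (2·δx/x)² + (2·δd/d)²
  p term: (-3×0.0858)² = 0.0663
  b term: (-3×0.0929)² = 0.0777
  y term: (2×0.0707)² = 0.0200
  x term: (2×0.0152)² = 0.000918
  d term: (2×0.0409)² = 0.00671
Total = 0.172. Share from y = 0.0200/0.172 = 0.116.

11.6%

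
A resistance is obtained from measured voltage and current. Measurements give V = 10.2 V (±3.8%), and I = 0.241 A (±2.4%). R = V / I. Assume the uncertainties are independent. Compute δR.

1.90 Ω

Relative error in a monomial: (δR/R)² = Σ (nᵢ · δxᵢ/xᵢ)².
  (1·δV/V)² = (1×0.0380)² = 0.00144;  (-1·δI/I)² = (-1×0.0240)² = 0.000576
δR/R = √(0.00202) = 0.0449
R = 42.3 Ω, so δR = 0.0449 × 42.3 = 1.90 Ω.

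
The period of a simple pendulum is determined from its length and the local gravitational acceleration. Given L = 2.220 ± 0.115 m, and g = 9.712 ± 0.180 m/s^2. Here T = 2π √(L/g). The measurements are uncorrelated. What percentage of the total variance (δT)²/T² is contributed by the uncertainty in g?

11.3%

(δT/T)² = (½·δL/L)² + (−½·δg/g)²
  L term: (0.5×0.0518)² = 0.000671
  g term: (-0.5×0.0185)² = 8.59e-05
Total = 0.000757. Share from g = 8.59e-05/0.000757 = 0.113.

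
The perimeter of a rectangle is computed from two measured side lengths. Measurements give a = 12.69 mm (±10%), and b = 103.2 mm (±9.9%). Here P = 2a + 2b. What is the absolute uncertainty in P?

20.6 mm

Absolute uncertainties add in quadrature for a linear combination:
  (2·δa)² = 6.44;  (2·δb)² = 418
δP = √(424) = 20.6 mm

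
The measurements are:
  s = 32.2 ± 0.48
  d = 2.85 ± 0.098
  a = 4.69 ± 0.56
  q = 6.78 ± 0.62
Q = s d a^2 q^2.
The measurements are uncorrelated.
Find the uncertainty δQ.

28100

For a monomial Q ∝ s, d, a^2, q^2, fractional errors add in quadrature:
  (1·δs/s)² = (1×0.0149)² = 0.000222;  (1·δd/d)² = (1×0.0344)² = 0.00118;  (2·δa/a)² = (2×0.119)² = 0.0570;  (2·δq/q)² = (2×0.0914)² = 0.0334
δQ/Q = √(0.0919) = 0.303
Q = 92800, so δQ = 0.303 × 92800 = 28100.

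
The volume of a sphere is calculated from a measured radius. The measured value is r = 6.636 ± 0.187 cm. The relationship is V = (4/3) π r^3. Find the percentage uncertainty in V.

8.45%

Since V is a product/quotient, work with relative uncertainties:
  (3·δr/r)² = (3×0.0282)² = 0.00715
δV/V = √(0.00715) = 0.0845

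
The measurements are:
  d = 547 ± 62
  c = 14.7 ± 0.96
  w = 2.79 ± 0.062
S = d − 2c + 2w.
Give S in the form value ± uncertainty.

523 ± 62.0

S is a linear combination, so absolute uncertainties add in quadrature:
  (δd)² = 3840;  (2·δc)² = 3.69;  (2·δw)² = 0.0154
δS = √(3850) = 62.0
S = 523.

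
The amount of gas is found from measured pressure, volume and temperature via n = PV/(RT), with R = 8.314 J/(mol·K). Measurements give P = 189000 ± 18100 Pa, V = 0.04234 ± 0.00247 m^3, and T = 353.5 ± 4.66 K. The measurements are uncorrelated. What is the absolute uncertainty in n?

Relative error in a monomial: (δn/n)² = Σ (nᵢ · δxᵢ/xᵢ)².
  (1·δP/P)² = (1×0.0958)² = 0.00917;  (1·δV/V)² = (1×0.0583)² = 0.00340;  (-1·δT/T)² = (-1×0.0132)² = 0.000174
δn/n = √(0.0127) = 0.113
n = 2.723 mol, so δn = 0.113 × 2.723 = 0.307 mol.

0.307 mol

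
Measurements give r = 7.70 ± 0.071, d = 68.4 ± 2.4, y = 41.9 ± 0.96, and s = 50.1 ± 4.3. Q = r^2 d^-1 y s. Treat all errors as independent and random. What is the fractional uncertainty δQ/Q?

0.0973

Products/powers → add relative errors in quadrature, weighted by exponent:
  (2·δr/r)² = (2×0.00922)² = 0.000340;  (-1·δd/d)² = (-1×0.0351)² = 0.00123;  (1·δy/y)² = (1×0.0229)² = 0.000525;  (1·δs/s)² = (1×0.0858)² = 0.00737
δQ/Q = √(0.00946) = 0.0973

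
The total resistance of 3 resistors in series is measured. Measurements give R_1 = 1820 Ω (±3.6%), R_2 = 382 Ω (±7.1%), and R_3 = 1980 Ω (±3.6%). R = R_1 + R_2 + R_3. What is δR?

R is a linear combination, so absolute uncertainties add in quadrature:
  (δR_1)² = 4290;  (δR_2)² = 736;  (δR_3)² = 5080
δR = √(10100) = 101 Ω

101 Ω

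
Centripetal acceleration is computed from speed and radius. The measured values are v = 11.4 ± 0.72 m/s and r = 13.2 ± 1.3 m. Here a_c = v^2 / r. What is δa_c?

1.58 m/s^2

Relative error in a monomial: (δa_c/a_c)² = Σ (nᵢ · δxᵢ/xᵢ)².
  (2·δv/v)² = (2×0.0632)² = 0.0160;  (-1·δr/r)² = (-1×0.0985)² = 0.00970
δa_c/a_c = √(0.0257) = 0.160
a_c = 9.85 m/s^2, so δa_c = 0.160 × 9.85 = 1.58 m/s^2.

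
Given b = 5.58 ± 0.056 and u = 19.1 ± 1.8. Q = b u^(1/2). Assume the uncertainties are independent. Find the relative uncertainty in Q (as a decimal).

0.0482

Relative error in a monomial: (δQ/Q)² = Σ (nᵢ · δxᵢ/xᵢ)².
  (1·δb/b)² = (1×0.0100)² = 0.000101;  (½·δu/u)² = (0.5×0.0942)² = 0.00222
δQ/Q = √(0.00232) = 0.0482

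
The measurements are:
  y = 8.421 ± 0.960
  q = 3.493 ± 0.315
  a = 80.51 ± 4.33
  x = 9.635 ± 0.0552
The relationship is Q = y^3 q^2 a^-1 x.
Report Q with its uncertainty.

Q is a product of powers, so relative uncertainties combine in quadrature:
  (3·δy/y)² = (3×0.114)² = 0.117;  (2·δq/q)² = (2×0.0902)² = 0.0325;  (-1·δa/a)² = (-1×0.0538)² = 0.00289;  (1·δx/x)² = (1×0.00573)² = 3.28e-05
δQ/Q = √(0.152) = 0.390
Q = 871.9, so δQ = 0.390 × 871.9 = 340.

871.9 ± 340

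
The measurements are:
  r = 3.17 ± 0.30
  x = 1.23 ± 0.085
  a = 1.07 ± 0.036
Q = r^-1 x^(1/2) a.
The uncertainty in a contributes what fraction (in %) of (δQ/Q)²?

(δQ/Q)² = (-1·δr/r)² + (½·δx/x)² + (1·δa/a)²
  r term: (-1×0.0946)² = 0.00896
  x term: (0.5×0.0691)² = 0.00119
  a term: (1×0.0336)² = 0.00113
Total = 0.0113. Share from a = 0.00113/0.0113 = 0.100.

10.0%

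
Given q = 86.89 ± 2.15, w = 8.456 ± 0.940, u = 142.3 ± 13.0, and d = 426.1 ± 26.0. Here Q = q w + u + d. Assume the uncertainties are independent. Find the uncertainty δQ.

88.6

Let p = q·w = 734.7. δp/p = √((1·δq/q)² + (1·δw/w)²) = √(0.000612 + 0.0124) = 0.114, so δp = 83.7.
Q = p + u + d: δQ = √(δp² + δu² + δd²) = √(7000 + 169 + 676) = 88.6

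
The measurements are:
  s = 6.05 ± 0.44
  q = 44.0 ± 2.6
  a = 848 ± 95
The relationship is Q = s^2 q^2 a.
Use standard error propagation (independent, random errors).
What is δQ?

1.31e+07

Each factor contributes (exponent × relative error)² to (δQ/Q)²:
  (2·δs/s)² = (2×0.0727)² = 0.0212;  (2·δq/q)² = (2×0.0591)² = 0.0140;  (1·δa/a)² = (1×0.112)² = 0.0126
δQ/Q = √(0.0477) = 0.218
Q = 6.01e+07, so δQ = 0.218 × 6.01e+07 = 1.31e+07.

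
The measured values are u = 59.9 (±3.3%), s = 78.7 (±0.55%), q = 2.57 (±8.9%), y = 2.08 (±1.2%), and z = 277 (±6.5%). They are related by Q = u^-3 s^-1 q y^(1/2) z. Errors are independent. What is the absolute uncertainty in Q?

For a monomial Q ∝ u^-3, s^-1, q, y^(1/2), z, fractional errors add in quadrature:
  (-3·δu/u)² = (-3×0.0330)² = 0.00980;  (-1·δs/s)² = (-1×0.00550)² = 3.03e-05;  (1·δq/q)² = (1×0.0890)² = 0.00792;  (½·δy/y)² = (0.5×0.0120)² = 3.6e-05;  (1·δz/z)² = (1×0.0650)² = 0.00423
δQ/Q = √(0.0220) = 0.148
Q = 6.07e-05, so δQ = 0.148 × 6.07e-05 = 9.01e-06.

9.01e-06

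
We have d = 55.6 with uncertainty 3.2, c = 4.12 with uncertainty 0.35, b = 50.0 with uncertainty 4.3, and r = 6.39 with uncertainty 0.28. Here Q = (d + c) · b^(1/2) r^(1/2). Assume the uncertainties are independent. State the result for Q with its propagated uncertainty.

Let u = d + c = 59.7. δu = √(δd² + δc²) = √(10.2 + 0.122) = 3.22, so δu/u = 0.0539.
Q is then a monomial in u, b, r:
δQ/Q = √((δu/u)² + (½·δb/b)² + (½·δr/r)²) = √(0.00291 + 0.00185 + 0.000480) = 0.0724
Q = 1070, so δQ = 0.0724 × 1070 = 77.2.

1070 ± 77.2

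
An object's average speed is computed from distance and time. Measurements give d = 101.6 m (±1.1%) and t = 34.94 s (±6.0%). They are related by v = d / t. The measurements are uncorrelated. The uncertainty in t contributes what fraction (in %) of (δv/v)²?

(δv/v)² = (1·δd/d)² + (-1·δt/t)²
  d term: (1×0.0110)² = 0.000121
  t term: (-1×0.0600)² = 0.00360
Total = 0.00372. Share from t = 0.00360/0.00372 = 0.967.

96.7%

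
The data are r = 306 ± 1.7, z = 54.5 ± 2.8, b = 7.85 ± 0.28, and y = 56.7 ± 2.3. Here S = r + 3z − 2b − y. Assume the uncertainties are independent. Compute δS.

Absolute uncertainties add in quadrature for a linear combination:
  (δr)² = 2.89;  (3·δz)² = 70.6;  (2·δb)² = 0.314;  (δy)² = 5.29
δS = √(79.1) = 8.89

8.89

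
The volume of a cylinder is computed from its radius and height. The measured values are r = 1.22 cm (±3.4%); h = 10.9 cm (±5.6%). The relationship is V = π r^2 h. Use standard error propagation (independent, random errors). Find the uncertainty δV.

Products/powers → add relative errors in quadrature, weighted by exponent:
  (2·δr/r)² = (2×0.0340)² = 0.00462;  (1·δh/h)² = (1×0.0560)² = 0.00314
δV/V = √(0.00776) = 0.0881
V = 51.0 cm^3, so δV = 0.0881 × 51.0 = 4.49 cm^3.

4.49 cm^3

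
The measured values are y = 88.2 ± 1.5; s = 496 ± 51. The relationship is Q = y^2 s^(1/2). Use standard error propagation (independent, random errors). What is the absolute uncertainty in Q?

10700

For a monomial Q ∝ y^2, s^(1/2), fractional errors add in quadrature:
  (2·δy/y)² = (2×0.0170)² = 0.00116;  (½·δs/s)² = (0.5×0.103)² = 0.00264
δQ/Q = √(0.00380) = 0.0616
Q = 1.73e+05, so δQ = 0.0616 × 1.73e+05 = 10700.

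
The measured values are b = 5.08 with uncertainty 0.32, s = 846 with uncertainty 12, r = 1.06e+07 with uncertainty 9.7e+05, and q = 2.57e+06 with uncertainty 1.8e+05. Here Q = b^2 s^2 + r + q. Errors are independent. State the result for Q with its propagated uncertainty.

Let p = b^2·s^2 = 1.85e+07. δp/p = √((2·δb/b)² + (2·δs/s)²) = √(0.0159 + 0.000805) = 0.129, so δp = 2.39e+06.
Q = p + r + q: δQ = √(δp² + δr² + δq²) = √(5.69e+12 + 9.41e+11 + 3.24e+10) = 2.58e+06
Q = 3.16e+07.

(3.16 ± 0.258) × 10^7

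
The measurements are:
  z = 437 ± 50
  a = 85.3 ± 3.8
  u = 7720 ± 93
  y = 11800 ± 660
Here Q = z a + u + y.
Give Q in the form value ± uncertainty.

Let p = z·a = 37300. δp/p = √((1·δz/z)² + (1·δa/a)²) = √(0.0131 + 0.00198) = 0.123, so δp = 4580.
Q = p + u + y: δQ = √(δp² + δu² + δy²) = √(2.09e+07 + 8650 + 4.36e+05) = 4630
Q = 56800.

56800 ± 4630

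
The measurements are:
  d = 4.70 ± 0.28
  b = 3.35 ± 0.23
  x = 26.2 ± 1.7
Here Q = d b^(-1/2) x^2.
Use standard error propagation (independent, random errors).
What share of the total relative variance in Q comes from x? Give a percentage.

78.1%

(δQ/Q)² = (1·δd/d)² + (−½·δb/b)² + (2·δx/x)²
  d term: (1×0.0596)² = 0.00355
  b term: (-0.5×0.0687)² = 0.00118
  x term: (2×0.0649)² = 0.0168
Total = 0.0216. Share from x = 0.0168/0.0216 = 0.781.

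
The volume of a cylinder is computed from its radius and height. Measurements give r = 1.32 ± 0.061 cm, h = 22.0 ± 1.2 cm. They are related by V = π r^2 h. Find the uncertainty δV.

Relative error in a monomial: (δV/V)² = Σ (nᵢ · δxᵢ/xᵢ)².
  (2·δr/r)² = (2×0.0462)² = 0.00854;  (1·δh/h)² = (1×0.0545)² = 0.00298
δV/V = √(0.0115) = 0.107
V = 120 cm^3, so δV = 0.107 × 120 = 12.9 cm^3.

12.9 cm^3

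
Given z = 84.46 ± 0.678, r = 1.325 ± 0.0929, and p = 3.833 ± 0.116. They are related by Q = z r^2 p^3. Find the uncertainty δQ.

1400

Since Q is a product/quotient, work with relative uncertainties:
  (1·δz/z)² = (1×0.00803)² = 6.44e-05;  (2·δr/r)² = (2×0.0701)² = 0.0197;  (3·δp/p)² = (3×0.0303)² = 0.00824
δQ/Q = √(0.0280) = 0.167
Q = 8350, so δQ = 0.167 × 8350 = 1400.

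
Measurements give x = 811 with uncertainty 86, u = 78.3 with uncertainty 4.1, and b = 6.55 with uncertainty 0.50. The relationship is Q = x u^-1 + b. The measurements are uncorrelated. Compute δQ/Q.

Let p = x·u^-1 = 10.4. δp/p = √((1·δx/x)² + (-1·δu/u)²) = √(0.0112 + 0.00274) = 0.118, so δp = 1.22.
Q = p + b: δQ = √(δp² + δb²) = √(1.50 + 0.250) = 1.32
Q = 16.9, so δQ/Q = 1.32/16.9 = 0.0783.

0.0783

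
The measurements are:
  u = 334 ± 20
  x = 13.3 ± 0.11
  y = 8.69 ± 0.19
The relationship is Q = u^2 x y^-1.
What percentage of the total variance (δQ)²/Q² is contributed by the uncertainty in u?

(δQ/Q)² = (2·δu/u)² + (1·δx/x)² + (-1·δy/y)²
  u term: (2×0.0599)² = 0.0143
  x term: (1×0.00827)² = 6.84e-05
  y term: (-1×0.0219)² = 0.000478
Total = 0.0149. Share from u = 0.0143/0.0149 = 0.963.

96.3%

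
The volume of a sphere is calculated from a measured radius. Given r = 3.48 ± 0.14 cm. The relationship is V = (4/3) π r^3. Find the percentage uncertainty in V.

12.1%

Each factor contributes (exponent × relative error)² to (δV/V)²:
  (3·δr/r)² = (3×0.0402)² = 0.0146
δV/V = √(0.0146) = 0.121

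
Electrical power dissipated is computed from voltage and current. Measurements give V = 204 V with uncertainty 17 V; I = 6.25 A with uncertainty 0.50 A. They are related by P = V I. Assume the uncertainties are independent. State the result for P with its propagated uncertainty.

1280 ± 147 W

For a monomial P ∝ V, I, fractional errors add in quadrature:
  (1·δV/V)² = (1×0.0833)² = 0.00694;  (1·δI/I)² = (1×0.0800)² = 0.00640
δP/P = √(0.0133) = 0.116
P = 1280 W, so δP = 0.116 × 1280 = 147 W.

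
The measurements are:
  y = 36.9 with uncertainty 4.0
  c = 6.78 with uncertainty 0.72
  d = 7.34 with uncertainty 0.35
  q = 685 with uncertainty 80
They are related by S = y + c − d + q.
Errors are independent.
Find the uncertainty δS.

For a sum/difference, combine absolute errors in quadrature:
  (δy)² = 16.0;  (δc)² = 0.518;  (δd)² = 0.122;  (δq)² = 6400
δS = √(6420) = 80.1

80.1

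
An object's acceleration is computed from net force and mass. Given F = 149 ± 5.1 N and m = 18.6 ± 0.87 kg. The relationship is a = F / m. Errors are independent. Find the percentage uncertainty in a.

5.80%

a is a product of powers, so relative uncertainties combine in quadrature:
  (1·δF/F)² = (1×0.0342)² = 0.00117;  (-1·δm/m)² = (-1×0.0468)² = 0.00219
δa/a = √(0.00336) = 0.0580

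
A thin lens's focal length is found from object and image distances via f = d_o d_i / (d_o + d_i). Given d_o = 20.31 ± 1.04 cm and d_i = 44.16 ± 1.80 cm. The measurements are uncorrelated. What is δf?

0.520 cm

∂f/∂d_o = (d_i/(d_o+d_i))² = 0.469;  ∂f/∂d_i = (d_o/(d_o+d_i))² = 0.0992
δf = √((∂f/∂d_o · δd_o)² + (∂f/∂d_i · δd_i)²) = √(0.238 + 0.0319) = 0.520 cm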